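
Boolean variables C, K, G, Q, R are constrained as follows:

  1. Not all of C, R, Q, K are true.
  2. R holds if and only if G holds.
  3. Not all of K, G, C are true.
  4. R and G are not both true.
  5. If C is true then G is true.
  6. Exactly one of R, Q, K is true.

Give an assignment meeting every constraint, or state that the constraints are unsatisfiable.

C: False, K: False, G: False, Q: True, R: False

  (1) {C, R, Q, K}: 1/4 true — not all ✓
  (2) R=F, G=F — same ✓
  (3) {K, G, C}: 0/3 true — not all ✓
  (4) R=F, G=F — not both ✓
  (5) C=F ⇒ G: vacuous ✓
  (6) {R, Q, K}: 1 true — exactly one ✓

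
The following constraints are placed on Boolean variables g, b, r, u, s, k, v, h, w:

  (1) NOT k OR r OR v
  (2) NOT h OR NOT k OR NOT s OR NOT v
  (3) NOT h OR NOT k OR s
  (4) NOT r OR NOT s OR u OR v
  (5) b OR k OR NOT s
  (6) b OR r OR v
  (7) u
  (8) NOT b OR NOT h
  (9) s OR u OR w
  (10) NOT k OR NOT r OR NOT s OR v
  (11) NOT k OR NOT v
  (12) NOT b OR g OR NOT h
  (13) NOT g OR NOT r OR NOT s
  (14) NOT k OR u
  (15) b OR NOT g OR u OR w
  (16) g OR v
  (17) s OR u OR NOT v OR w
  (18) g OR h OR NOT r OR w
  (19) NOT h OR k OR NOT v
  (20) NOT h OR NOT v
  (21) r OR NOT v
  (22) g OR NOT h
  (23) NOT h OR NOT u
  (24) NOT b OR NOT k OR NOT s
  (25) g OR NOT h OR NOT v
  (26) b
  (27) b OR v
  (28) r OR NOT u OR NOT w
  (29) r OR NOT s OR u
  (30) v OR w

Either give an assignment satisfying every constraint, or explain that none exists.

g = False, b = True, r = True, u = True, s = False, k = False, v = True, h = False, w = True

Unit clause (u) forces u = True.
In (NOT h OR NOT u) only NOT h is left, so h = False.
Unit clause (b) forces b = True.
Set g = False.
  then (g OR v) forces v = True.
  then (r OR NOT v) forces r = True.
  then (NOT k OR NOT v) forces k = False.
  then (g OR h OR NOT r OR w) forces w = True.
Set s = False.
All clauses satisfied.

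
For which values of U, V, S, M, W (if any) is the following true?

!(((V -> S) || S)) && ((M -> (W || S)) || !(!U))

U=F, V=T, S=F, M=F, W=F

  !(((V -> S) || S)) = True
    (V -> S) || S = False
      V -> S = False
  (M -> (W || S)) || !(!U) = True
    M -> (W || S) = True
      W || S = False
    !(!U) = False
      !U = True
Both conjuncts True, so the formula holds.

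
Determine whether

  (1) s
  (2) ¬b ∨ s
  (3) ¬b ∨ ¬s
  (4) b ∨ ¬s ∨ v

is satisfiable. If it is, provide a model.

b=F; v=T; s=T

Unit clause (s) forces s = True.
In (¬b ∨ ¬s) only ¬b is left, so b = False.
In (b ∨ ¬s ∨ v) only v is left, so v = True.
Check each clause:
  (s): s holds.
  (¬b ∨ s): ¬b holds.
  (¬b ∨ ¬s): ¬b holds.
  (b ∨ ¬s ∨ v): v holds.
All clauses satisfied.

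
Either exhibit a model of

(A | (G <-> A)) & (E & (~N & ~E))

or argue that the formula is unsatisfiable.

UNSATISFIABLE

Case E = True: the conjunct ~E is False.
Case E = False: the conjunct E is False.
Both cases fail — unsatisfiable.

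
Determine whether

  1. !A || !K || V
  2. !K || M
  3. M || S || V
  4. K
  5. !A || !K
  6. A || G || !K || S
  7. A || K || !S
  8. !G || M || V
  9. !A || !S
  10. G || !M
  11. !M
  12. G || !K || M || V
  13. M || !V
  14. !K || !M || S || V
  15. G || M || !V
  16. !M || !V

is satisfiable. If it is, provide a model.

Unsatisfiable

Case K = True:
  (!K || M) forces M = True.
  Clause (!M) is falsified — contradiction.
Case K = False:
  Clause (K) is falsified — contradiction.
Both cases fail, so the formula is unsatisfiable.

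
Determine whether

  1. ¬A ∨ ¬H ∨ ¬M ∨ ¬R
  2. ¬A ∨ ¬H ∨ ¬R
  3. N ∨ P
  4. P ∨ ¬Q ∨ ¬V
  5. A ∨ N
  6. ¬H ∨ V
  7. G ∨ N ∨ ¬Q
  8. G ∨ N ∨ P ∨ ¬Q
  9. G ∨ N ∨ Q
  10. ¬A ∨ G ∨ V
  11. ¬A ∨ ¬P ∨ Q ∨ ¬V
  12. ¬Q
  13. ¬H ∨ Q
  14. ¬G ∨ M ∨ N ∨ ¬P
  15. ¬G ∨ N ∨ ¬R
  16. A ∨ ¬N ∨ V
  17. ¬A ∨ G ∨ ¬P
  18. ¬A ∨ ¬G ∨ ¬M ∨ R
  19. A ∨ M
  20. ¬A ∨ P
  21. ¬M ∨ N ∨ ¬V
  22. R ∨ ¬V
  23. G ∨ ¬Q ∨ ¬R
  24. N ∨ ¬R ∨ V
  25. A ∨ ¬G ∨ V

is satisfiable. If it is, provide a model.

Unit clause (¬Q) forces Q = False.
In (¬H ∨ Q) only ¬H is left, so H = False.
Set P = False.
  then (N ∨ P) forces N = True.
  then (¬A ∨ P) forces A = False.
  then (A ∨ ¬N ∨ V) forces V = True.
  then (A ∨ M) forces M = True.
  then (R ∨ ¬V) forces R = True.
Set G = True.
All clauses satisfied.

P = False; Q = False; M = True; H = False; G = True; N = True; A = False; R = True; V = True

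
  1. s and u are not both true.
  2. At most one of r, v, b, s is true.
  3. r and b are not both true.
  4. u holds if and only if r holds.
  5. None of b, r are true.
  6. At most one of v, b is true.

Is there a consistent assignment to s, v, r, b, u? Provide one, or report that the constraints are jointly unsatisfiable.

s: False, v: False, r: False, b: False, u: False

  (1) s=F, u=F — not both ✓
  (2) {r, v, b, s}: 0 true — at most one ✓
  (3) r=F, b=F — not both ✓
  (4) u=F, r=F — same ✓
  (5) {b, r}: 0 true — none ✓
  (6) {v, b}: 0 true — at most one ✓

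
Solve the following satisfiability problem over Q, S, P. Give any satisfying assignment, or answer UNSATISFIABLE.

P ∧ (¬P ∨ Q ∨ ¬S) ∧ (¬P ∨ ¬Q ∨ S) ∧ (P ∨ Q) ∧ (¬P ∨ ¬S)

Unit clause (P) forces P = True.
In (¬P ∨ ¬S) only ¬S is left, so S = False.
In (¬P ∨ ¬Q ∨ S) only ¬Q is left, so Q = False.
Check each clause:
  (P): P holds.
  (¬P ∨ Q ∨ ¬S): ¬S holds.
  (¬P ∨ ¬Q ∨ S): ¬Q holds.
  (P ∨ Q): P holds.
  (¬P ∨ ¬S): ¬S holds.
All clauses satisfied.

Q = False, S = False, P = True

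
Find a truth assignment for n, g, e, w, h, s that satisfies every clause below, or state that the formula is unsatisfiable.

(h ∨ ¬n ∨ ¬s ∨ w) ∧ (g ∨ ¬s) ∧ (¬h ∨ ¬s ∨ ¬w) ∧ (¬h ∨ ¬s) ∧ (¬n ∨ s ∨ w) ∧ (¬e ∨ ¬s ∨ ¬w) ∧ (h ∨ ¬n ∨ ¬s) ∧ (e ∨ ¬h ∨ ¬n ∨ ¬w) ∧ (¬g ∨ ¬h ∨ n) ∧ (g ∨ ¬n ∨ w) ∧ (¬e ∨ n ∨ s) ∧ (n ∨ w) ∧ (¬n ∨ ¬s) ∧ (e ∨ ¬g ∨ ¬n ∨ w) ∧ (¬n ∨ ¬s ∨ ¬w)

Set n = True.
  then (¬n ∨ ¬s) forces s = False.
  then (¬n ∨ s ∨ w) forces w = True.
Set g = True.
Set e = True.
Set h = False.
All clauses satisfied.

n: True; g: True; e: True; w: True; h: False; s: False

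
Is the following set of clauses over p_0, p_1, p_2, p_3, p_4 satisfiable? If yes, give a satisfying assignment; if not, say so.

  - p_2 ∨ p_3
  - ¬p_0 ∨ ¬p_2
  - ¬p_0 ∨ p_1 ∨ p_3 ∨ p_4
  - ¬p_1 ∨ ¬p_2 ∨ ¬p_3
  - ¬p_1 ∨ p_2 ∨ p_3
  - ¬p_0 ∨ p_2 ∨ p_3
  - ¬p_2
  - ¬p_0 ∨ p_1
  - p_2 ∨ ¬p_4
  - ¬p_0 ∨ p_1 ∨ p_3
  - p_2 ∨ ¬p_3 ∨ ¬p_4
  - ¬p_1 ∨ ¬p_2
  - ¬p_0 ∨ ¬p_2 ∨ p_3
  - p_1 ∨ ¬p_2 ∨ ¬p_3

p_0=F, p_1=F, p_2=F, p_3=T, p_4=F

Unit clause (¬p_2) forces p_2 = False.
In (p_2 ∨ ¬p_4) only ¬p_4 is left, so p_4 = False.
In (p_2 ∨ p_3) only p_3 is left, so p_3 = True.
Set p_0 = False.
Set p_1 = False.
All clauses satisfied.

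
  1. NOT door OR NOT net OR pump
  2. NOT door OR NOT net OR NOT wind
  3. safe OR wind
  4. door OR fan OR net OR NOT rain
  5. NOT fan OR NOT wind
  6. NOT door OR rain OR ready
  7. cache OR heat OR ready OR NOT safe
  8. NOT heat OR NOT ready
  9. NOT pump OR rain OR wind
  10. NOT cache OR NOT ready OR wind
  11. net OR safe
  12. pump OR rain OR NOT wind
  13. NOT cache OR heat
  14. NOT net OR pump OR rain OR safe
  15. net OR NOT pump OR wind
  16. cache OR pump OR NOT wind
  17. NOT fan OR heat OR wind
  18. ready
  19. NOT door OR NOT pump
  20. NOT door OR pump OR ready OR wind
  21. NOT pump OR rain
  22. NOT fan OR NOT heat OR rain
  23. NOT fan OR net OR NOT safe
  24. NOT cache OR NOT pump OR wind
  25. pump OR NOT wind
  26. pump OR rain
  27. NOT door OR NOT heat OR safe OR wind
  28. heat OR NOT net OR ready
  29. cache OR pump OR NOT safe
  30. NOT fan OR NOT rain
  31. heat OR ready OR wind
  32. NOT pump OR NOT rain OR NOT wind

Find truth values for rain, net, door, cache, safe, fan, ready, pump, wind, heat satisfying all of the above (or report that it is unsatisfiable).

Unit clause (ready) forces ready = True.
In (NOT heat OR NOT ready) only NOT heat is left, so heat = False.
In (NOT cache OR heat) only NOT cache is left, so cache = False.
Try rain = False:
  (NOT pump OR rain) forces pump = False.
  clause (pump OR rain) is falsified — backtrack.
So rain = True.
  then (NOT fan OR NOT rain) forces fan = False.
Set net = True.
Set door = False.
Try safe = False:
  (safe OR wind) forces wind = True.
  (cache OR pump OR NOT wind) forces pump = True.
  clause (NOT pump OR NOT rain OR NOT wind) is falsified — backtrack.
So safe = True.
  then (cache OR pump OR NOT safe) forces pump = True.
  then (NOT pump OR NOT rain OR NOT wind) forces wind = False.
All clauses satisfied.

rain=T; net=T; door=F; cache=F; safe=T; fan=F; ready=T; pump=T; wind=F; heat=F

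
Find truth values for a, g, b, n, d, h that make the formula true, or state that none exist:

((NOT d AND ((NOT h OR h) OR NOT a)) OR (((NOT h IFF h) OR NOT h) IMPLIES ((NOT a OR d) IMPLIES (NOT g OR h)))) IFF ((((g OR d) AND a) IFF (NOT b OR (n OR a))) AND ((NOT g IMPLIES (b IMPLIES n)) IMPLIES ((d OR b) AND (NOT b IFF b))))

a = False, g = False, b = True, n = False, d = True, h = False

  ((NOT d AND ((NOT h OR h) OR NOT a)) OR (((NOT h IFF h) OR NOT h) IMPLIES ((NOT a OR d) IMPLIES (NOT g OR h)))) IFF ((((g OR d) AND a) IFF (NOT b OR (n OR a))) AND ((NOT g IMPLIES (b IMPLIES n)) IMPLIES ((d OR b) AND (NOT b IFF b)))) = True
    (NOT d AND ((NOT h OR h) OR NOT a)) OR (((NOT h IFF h) OR NOT h) IMPLIES ((NOT a OR d) IMPLIES (NOT g OR h))) = True
      NOT d AND ((NOT h OR h) OR NOT a) = False
        NOT d = False
        (NOT h OR h) OR NOT a = True
          NOT h OR h = True
            NOT h = True
          NOT a = True
      ((NOT h IFF h) OR NOT h) IMPLIES ((NOT a OR d) IMPLIES (NOT g OR h)) = True
        (NOT h IFF h) OR NOT h = True
          NOT h IFF h = False
            NOT h = True
          NOT h = True
        (NOT a OR d) IMPLIES (NOT g OR h) = True
          NOT a OR d = True
            NOT a = True
          NOT g OR h = True
            NOT g = True
    (((g OR d) AND a) IFF (NOT b OR (n OR a))) AND ((NOT g IMPLIES (b IMPLIES n)) IMPLIES ((d OR b) AND (NOT b IFF b))) = True
      ((g OR d) AND a) IFF (NOT b OR (n OR a)) = True
        (g OR d) AND a = False
          g OR d = True
        NOT b OR (n OR a) = False
          NOT b = False
          n OR a = False
      (NOT g IMPLIES (b IMPLIES n)) IMPLIES ((d OR b) AND (NOT b IFF b)) = True
        NOT g IMPLIES (b IMPLIES n) = False
          NOT g = True
          b IMPLIES n = False
        (d OR b) AND (NOT b IFF b) = False
          d OR b = True
          NOT b IFF b = False
            NOT b = False
The formula evaluates to True.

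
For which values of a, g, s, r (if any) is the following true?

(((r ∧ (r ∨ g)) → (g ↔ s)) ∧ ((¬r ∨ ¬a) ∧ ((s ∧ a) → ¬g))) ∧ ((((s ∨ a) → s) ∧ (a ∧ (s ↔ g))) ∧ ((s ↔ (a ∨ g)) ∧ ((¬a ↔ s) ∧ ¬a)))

Case a = True: the conjunct ¬a is False.
Case a = False: the conjunct a is False.
Both cases fail — unsatisfiable.

The formula is unsatisfiable.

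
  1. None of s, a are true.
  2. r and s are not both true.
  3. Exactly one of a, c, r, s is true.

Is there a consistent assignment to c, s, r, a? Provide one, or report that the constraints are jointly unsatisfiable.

c=T, s=F, r=F, a=F

  (1) {s, a}: 0 true — none ✓
  (2) r=F, s=F — not both ✓
  (3) {a, c, r, s}: 1 true — exactly one ✓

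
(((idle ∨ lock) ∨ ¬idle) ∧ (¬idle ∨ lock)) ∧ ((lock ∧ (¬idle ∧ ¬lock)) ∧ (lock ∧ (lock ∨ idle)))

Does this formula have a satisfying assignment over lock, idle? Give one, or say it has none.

Case lock = True: the conjunct ¬lock is False.
Case lock = False: the conjunct lock is False.
Both cases fail — unsatisfiable.

Unsatisfiable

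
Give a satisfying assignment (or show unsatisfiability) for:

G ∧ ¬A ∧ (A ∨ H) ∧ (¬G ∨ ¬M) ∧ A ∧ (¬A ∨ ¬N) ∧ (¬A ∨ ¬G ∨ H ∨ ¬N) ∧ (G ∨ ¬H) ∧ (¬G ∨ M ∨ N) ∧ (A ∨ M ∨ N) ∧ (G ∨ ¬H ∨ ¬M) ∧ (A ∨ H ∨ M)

Case A = True:
  Clause (¬A) is falsified — contradiction.
Case A = False:
  Clause (A) is falsified — contradiction.
Both cases fail, so the formula is unsatisfiable.

UNSATISFIABLE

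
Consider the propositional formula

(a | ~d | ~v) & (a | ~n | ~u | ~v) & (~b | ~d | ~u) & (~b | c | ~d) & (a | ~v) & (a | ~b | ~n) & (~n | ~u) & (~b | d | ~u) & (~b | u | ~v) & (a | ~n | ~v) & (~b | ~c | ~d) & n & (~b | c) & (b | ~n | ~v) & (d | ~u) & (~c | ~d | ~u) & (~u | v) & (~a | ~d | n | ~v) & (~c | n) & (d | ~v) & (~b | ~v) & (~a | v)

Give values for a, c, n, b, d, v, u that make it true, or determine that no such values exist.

a = False, c = False, n = True, b = False, d = False, v = False, u = False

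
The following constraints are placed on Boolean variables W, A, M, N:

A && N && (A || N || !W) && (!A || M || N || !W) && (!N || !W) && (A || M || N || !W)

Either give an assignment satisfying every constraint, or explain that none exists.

Unit clause (A) forces A = True.
Unit clause (N) forces N = True.
In (!N || !W) only !W is left, so W = False.
Set M = False.
Check each clause:
  (A): A holds.
  (N): N holds.
  (A || N || !W): A holds.
  (!A || M || N || !W): N holds.
  (!N || !W): !W holds.
  (A || M || N || !W): A holds.
All clauses satisfied.

W = False, A = True, M = False, N = True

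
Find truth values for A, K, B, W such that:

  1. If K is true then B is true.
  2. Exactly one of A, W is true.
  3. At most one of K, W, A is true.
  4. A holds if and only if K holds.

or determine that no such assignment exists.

A = False; K = False; B = True; W = True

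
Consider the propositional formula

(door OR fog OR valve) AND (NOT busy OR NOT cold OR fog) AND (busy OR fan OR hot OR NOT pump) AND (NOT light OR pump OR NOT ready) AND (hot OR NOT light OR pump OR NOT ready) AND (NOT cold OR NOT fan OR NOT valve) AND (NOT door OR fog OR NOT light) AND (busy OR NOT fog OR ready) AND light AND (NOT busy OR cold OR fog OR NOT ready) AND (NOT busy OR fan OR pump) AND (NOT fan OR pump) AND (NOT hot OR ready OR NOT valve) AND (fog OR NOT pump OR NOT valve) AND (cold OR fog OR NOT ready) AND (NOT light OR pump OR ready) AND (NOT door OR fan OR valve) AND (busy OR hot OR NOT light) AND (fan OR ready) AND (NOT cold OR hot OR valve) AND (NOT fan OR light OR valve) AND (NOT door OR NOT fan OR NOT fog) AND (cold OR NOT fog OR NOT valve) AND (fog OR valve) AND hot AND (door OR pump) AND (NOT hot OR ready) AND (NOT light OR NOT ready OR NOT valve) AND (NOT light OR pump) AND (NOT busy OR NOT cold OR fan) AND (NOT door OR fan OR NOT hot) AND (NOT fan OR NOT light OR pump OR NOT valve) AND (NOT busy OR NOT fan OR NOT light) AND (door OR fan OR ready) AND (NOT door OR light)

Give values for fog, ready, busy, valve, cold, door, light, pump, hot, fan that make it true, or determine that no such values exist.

Unit clause (light) forces light = True.
Unit clause (hot) forces hot = True.
In (NOT hot OR ready) only ready is left, so ready = True.
In (NOT light OR NOT ready OR NOT valve) only NOT valve is left, so valve = False.
In (NOT light OR pump) only pump is left, so pump = True.
In (fog OR valve) only fog is left, so fog = True.
Set busy = False.
Set cold = False.
Try door = True:
  (NOT door OR fan OR valve) forces fan = True.
  clause (NOT door OR NOT fan OR NOT fog) is falsified — backtrack.
So door = False.
Set fan = False.
All clauses satisfied.

fog = True; ready = True; busy = False; valve = False; cold = False; door = False; light = True; pump = True; hot = True; fan = False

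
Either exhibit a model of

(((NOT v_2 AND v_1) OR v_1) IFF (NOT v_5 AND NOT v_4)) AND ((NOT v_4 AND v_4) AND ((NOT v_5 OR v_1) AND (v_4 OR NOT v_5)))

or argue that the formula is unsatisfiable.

Case v_4 = True: the conjunct NOT v_4 is False.
Case v_4 = False: the conjunct v_4 is False.
Both cases fail — unsatisfiable.

Unsatisfiable — no assignment works.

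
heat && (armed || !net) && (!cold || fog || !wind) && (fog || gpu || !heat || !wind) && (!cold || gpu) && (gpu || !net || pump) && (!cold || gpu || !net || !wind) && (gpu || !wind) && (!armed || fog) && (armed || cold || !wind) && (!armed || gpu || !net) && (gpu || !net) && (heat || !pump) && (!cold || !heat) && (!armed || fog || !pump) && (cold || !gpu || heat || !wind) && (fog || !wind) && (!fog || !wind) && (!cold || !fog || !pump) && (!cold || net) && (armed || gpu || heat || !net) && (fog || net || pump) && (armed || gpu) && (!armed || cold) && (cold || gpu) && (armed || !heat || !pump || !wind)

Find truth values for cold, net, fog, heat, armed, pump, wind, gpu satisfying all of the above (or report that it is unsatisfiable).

cold = False, net = False, fog = False, heat = True, armed = False, pump = True, wind = False, gpu = True

Unit clause (heat) forces heat = True.
In (!cold || !heat) only !cold is left, so cold = False.
In (!armed || cold) only !armed is left, so armed = False.
In (cold || gpu) only gpu is left, so gpu = True.
In (armed || !net) only !net is left, so net = False.
In (armed || cold || !wind) only !wind is left, so wind = False.
Set fog = False.
  then (fog || net || pump) forces pump = True.
All clauses satisfied.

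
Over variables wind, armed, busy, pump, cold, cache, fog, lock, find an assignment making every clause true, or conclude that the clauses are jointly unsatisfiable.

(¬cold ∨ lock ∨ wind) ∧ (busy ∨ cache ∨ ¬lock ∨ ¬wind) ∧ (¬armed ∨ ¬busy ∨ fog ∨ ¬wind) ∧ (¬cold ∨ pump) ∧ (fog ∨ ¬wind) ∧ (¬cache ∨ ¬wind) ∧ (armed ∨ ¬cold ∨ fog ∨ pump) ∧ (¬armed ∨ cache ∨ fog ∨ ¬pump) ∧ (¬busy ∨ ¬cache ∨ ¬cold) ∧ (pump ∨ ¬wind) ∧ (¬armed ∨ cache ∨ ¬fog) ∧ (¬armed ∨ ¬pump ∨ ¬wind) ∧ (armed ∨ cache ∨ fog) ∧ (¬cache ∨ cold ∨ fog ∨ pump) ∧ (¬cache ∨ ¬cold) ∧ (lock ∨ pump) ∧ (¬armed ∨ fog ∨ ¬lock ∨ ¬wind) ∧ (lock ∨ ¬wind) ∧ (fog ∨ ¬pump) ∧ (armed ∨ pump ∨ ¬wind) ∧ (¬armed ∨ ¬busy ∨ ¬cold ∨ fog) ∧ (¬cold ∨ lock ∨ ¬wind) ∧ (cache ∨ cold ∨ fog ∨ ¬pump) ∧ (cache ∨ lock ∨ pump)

wind: False, armed: False, busy: False, pump: False, cold: False, cache: True, fog: True, lock: True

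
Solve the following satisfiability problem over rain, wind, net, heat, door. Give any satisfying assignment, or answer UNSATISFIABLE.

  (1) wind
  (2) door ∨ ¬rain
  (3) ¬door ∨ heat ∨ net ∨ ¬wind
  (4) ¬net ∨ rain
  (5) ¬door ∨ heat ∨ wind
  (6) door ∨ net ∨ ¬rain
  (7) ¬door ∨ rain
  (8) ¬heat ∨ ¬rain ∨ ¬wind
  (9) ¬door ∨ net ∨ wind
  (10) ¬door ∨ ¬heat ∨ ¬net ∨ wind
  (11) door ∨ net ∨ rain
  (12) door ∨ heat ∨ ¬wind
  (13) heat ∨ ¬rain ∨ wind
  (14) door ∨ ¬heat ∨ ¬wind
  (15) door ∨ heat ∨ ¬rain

rain = True; wind = True; net = True; heat = False; door = True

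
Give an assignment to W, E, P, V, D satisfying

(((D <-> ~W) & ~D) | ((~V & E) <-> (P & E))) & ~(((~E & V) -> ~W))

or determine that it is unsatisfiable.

W = True, E = False, P = True, V = True, D = True

  ((D <-> ~W) & ~D) | ((~V & E) <-> (P & E)) = True
    (D <-> ~W) & ~D = False
      D <-> ~W = False
        ~W = False
      ~D = False
    (~V & E) <-> (P & E) = True
      ~V & E = False
        ~V = False
      P & E = False
  ~(((~E & V) -> ~W)) = True
    (~E & V) -> ~W = False
      ~E & V = True
        ~E = True
      ~W = False
Both conjuncts True, so the formula holds.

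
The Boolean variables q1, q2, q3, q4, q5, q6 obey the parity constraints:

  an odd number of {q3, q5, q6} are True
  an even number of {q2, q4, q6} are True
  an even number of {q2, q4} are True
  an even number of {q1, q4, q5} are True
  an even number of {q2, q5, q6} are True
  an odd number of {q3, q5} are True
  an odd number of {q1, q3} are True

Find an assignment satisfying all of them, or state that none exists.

q1 = False, q2 = False, q3 = True, q4 = False, q5 = False, q6 = False

{q3, q5, q6}: 1 true → odd ✓
{q2, q4, q6}: 0 true → even ✓
{q2, q4}: 0 true → even ✓
{q1, q4, q5}: 0 true → even ✓
{q2, q5, q6}: 0 true → even ✓
{q3, q5}: 1 true → odd ✓
{q1, q3}: 1 true → odd ✓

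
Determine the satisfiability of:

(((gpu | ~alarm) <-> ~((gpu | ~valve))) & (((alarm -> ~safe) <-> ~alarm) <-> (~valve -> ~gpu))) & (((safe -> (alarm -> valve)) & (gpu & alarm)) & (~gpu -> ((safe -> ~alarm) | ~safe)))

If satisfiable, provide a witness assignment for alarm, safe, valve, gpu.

Unsatisfiable

Case gpu = True: the conjunct (gpu | ~alarm) <-> ~((gpu | ~valve)) becomes (True | ~alarm) <-> ~True = False.
Case gpu = False: the conjunct gpu is False.
Both cases fail — unsatisfiable.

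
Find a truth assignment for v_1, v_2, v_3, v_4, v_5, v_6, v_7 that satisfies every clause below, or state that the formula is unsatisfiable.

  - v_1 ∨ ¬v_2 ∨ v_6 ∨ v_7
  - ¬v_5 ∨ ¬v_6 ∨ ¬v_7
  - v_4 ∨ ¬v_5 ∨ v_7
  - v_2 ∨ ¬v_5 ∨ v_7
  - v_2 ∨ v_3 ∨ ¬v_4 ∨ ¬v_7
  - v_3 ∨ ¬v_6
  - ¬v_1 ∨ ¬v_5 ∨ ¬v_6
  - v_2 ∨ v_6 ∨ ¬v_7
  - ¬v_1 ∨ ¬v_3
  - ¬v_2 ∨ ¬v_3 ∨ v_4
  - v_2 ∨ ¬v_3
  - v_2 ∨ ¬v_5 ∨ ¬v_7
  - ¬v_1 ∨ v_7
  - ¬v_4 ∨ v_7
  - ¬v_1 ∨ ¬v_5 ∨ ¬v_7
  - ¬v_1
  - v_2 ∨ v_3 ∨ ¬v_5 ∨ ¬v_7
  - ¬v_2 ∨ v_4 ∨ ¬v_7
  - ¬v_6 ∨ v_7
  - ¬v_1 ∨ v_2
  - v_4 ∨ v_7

v_1: False, v_2: True, v_3: True, v_4: True, v_5: True, v_6: False, v_7: True

Unit clause (¬v_1) forces v_1 = False.
Set v_2 = True.
Set v_3 = True.
  then (¬v_2 ∨ ¬v_3 ∨ v_4) forces v_4 = True.
  then (¬v_4 ∨ v_7) forces v_7 = True.
Set v_5 = True.
  then (¬v_5 ∨ ¬v_6 ∨ ¬v_7) forces v_6 = False.
All clauses satisfied.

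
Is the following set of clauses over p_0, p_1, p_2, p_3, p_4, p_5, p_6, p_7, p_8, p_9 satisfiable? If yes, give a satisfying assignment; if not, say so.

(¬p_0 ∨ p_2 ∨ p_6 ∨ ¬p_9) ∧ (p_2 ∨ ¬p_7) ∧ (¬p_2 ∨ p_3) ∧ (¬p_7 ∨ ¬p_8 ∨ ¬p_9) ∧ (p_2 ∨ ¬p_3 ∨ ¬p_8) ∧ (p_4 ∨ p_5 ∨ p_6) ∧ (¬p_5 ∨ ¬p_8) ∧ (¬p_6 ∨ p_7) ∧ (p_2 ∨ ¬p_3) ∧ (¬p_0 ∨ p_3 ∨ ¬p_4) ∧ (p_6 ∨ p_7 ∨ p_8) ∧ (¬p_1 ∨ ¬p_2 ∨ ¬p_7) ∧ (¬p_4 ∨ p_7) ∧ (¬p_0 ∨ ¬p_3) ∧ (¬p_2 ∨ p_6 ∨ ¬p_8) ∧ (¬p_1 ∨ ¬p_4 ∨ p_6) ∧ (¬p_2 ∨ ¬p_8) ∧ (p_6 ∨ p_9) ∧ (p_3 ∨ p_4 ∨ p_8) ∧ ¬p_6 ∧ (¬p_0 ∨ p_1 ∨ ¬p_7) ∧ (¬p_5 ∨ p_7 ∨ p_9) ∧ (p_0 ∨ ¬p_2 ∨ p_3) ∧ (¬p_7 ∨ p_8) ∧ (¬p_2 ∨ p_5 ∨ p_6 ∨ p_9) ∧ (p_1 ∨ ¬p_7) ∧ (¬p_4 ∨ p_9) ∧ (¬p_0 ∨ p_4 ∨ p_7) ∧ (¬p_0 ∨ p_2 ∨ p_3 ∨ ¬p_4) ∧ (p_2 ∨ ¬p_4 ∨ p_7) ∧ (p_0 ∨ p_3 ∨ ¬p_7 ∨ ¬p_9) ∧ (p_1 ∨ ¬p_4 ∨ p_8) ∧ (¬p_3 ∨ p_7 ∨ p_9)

Case p_7 = True:
  (p_2 ∨ ¬p_7) forces p_2 = True.
  (¬p_2 ∨ p_3) forces p_3 = True.
  (¬p_1 ∨ ¬p_2 ∨ ¬p_7) forces p_1 = False.
  Clause (p_1 ∨ ¬p_7) is falsified — contradiction.
Case p_7 = False:
  (¬p_6 ∨ p_7) forces p_6 = False.
  (p_6 ∨ p_7 ∨ p_8) forces p_8 = True.
  (¬p_5 ∨ ¬p_8) forces p_5 = False.
  (p_4 ∨ p_5 ∨ p_6) forces p_4 = True.
  Clause (¬p_4 ∨ p_7) is falsified — contradiction.
Both cases fail, so the formula is unsatisfiable.

No satisfying assignment exists.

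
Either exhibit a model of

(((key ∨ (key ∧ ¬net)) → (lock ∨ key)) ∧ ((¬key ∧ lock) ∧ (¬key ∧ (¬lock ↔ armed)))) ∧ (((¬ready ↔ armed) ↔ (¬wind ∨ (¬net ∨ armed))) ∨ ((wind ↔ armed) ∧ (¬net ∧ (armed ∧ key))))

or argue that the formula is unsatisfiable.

lock = True; wind = True; key = False; armed = False; ready = True; net = False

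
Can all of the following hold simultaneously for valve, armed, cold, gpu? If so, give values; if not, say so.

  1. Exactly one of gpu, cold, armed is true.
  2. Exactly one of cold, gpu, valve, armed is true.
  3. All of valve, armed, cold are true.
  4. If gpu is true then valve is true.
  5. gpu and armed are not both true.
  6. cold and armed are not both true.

Case valve = True:
  (2) with valve=T forces cold = False.
  Constraint (3) is violated (cold=F) — contradiction.
Case valve = False:
  Constraint (3) is violated (valve=F) — contradiction.
Both cases fail — unsatisfiable.

No satisfying assignment exists.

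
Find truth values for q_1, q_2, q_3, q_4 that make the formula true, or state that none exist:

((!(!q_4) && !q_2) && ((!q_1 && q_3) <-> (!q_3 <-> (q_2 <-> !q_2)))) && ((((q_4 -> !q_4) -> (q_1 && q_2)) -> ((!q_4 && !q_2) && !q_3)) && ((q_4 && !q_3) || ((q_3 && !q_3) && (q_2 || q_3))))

No satisfying assignment exists.

Case q_4 = True: the conjunct ((q_4 -> !q_4) -> (q_1 && q_2)) -> ((!q_4 && !q_2) && !q_3) becomes (False -> (q_1 && q_2)) -> (False && !q_3) = False.
Case q_4 = False: the conjunct !(!q_4) becomes !(!False) = False.
Both cases fail — unsatisfiable.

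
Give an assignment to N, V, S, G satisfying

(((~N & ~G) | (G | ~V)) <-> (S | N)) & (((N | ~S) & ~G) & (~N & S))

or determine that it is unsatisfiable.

Case N = True: the conjunct ~N is False.
Case N = False: the formula simplifies to ((~G | (G | ~V)) <-> S) & ((~S & ~G) & S).
  S = True: the conjunct ~S is False.
  S = False: the conjunct S is False.
Both cases fail — unsatisfiable.

Unsatisfiable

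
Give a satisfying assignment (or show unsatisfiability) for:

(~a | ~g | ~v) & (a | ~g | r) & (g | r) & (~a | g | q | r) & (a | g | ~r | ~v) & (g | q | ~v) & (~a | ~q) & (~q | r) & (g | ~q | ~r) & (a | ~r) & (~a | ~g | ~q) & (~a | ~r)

Set v = False.
Try r = True:
  (a | ~r) forces a = True.
  clause (~a | ~r) is falsified — backtrack.
So r = False.
  then (g | r) forces g = True.
  then (~q | r) forces q = False.
  then (a | ~g | r) forces a = True.
All clauses satisfied.

v: False, r: False, q: False, a: True, g: True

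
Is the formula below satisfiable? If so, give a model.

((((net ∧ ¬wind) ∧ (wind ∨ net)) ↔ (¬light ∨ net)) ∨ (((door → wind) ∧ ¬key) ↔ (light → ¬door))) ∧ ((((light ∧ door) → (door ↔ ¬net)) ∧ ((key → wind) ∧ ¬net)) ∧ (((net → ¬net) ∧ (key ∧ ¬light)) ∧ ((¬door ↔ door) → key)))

Case net = True: the conjunct ¬net is False.
Case net = False: the formula simplifies to (light ∨ (((door → wind) ∧ ¬key) ↔ (light → ¬door))) ∧ ((((light ∧ door) → door) ∧ (key → wind)) ∧ ((key ∧ ¬light) ∧ ((¬door ↔ door) → key))).
  key = True: simplifies to (light ∨ ¬((light → ¬door))) ∧ ((((light ∧ door) → door) ∧ wind) ∧ ¬light).
    light = True: the conjunct ¬light is False.
    light = False: the conjunct light ∨ ¬((light → ¬door)) becomes False ∨ ¬True = False.
  key = False: the conjunct key is False.
Both cases fail — unsatisfiable.

No satisfying assignment exists.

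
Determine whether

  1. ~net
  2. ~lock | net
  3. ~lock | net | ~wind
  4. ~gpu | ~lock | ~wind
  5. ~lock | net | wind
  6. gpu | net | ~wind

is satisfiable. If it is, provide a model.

wind=F, net=F, lock=F, gpu=T

Unit clause (~net) forces net = False.
In (~lock | net) only ~lock is left, so lock = False.
Set wind = False.
Set gpu = True.
Check each clause:
  (~net): ~net holds.
  (~lock | net): ~lock holds.
  (~lock | net | ~wind): ~lock holds.
  (~gpu | ~lock | ~wind): ~lock holds.
  (~lock | net | wind): ~lock holds.
  (gpu | net | ~wind): gpu holds.
All clauses satisfied.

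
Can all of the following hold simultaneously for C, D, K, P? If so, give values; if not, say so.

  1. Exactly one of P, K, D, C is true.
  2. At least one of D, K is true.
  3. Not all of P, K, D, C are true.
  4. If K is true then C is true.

C=F; D=T; K=F; P=F

  (1) {P, K, D, C}: 1 true — exactly one ✓
  (2) {D, K}: 1 true — at least one ✓
  (3) {P, K, D, C}: 1/4 true — not all ✓
  (4) K=F ⇒ C: vacuous ✓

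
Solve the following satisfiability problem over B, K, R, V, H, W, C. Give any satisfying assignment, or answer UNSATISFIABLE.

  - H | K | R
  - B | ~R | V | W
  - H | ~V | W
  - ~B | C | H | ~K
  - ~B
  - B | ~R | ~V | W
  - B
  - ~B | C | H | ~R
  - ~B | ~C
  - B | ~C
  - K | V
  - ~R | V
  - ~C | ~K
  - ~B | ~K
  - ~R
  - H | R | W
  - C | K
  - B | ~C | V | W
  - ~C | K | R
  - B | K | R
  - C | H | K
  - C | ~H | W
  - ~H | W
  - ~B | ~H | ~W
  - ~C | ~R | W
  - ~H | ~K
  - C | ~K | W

Case B = True:
  Clause (~B) is falsified — contradiction.
Case B = False:
  Clause (B) is falsified — contradiction.
Both cases fail, so the formula is unsatisfiable.

Unsatisfiable — no assignment works.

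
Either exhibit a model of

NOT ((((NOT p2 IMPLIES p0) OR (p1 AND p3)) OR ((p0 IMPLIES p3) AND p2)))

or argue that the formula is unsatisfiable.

p0 = False, p1 = False, p2 = False, p3 = False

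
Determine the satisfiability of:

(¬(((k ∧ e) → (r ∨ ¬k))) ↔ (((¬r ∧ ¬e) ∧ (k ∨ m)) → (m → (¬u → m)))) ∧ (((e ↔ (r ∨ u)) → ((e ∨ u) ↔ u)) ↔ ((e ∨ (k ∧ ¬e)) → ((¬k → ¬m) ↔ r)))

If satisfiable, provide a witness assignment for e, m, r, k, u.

No satisfying assignment exists.

Case r = True: the conjunct ¬(((k ∧ e) → (r ∨ ¬k))) ↔ (((¬r ∧ ¬e) ∧ (k ∨ m)) → (m → (¬u → m))) becomes ¬True ↔ (False → (m → (¬u → m))) = False.
Case r = False: the formula simplifies to (¬(((k ∧ e) → ¬k)) ↔ ((¬e ∧ (k ∨ m)) → (m → (¬u → m)))) ∧ (((e ↔ u) → ((e ∨ u) ↔ u)) ↔ ((e ∨ (k ∧ ¬e)) → ¬((¬k → ¬m)))).
  e = True: simplifies to ¬((k → ¬k)) ∧ ((u → u) ↔ ¬((¬k → ¬m))).
    k = True: simplifies to ¬((u → u)).
      u = True: this becomes ¬((True → True)) = False.
      u = False: this becomes ¬((False → False)) = False.
    k = False: the conjunct ¬((k → ¬k)) becomes ¬((False → True)) = False.
  e = False: simplifies to ¬(((k ∨ m) → (m → (¬u → m)))) ∧ ((¬u → (u ↔ u)) ↔ (k → ¬((¬k → ¬m)))).
    m = True: the conjunct ¬(((k ∨ m) → (m → (¬u → m)))) becomes ¬((True → True)) = False.
    m = False: the conjunct ¬(((k ∨ m) → (m → (¬u → m)))) becomes ¬((k → True)) = False.
Both cases fail — unsatisfiable.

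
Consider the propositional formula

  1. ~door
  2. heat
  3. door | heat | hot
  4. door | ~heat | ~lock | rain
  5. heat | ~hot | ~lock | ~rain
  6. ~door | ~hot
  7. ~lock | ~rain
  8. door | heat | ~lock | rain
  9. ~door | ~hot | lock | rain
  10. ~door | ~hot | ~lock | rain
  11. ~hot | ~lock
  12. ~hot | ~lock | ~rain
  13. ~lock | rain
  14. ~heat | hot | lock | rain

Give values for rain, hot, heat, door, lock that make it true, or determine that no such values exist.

Unit clause (~door) forces door = False.
Unit clause (heat) forces heat = True.
Set rain = True.
  then (~lock | ~rain) forces lock = False.
Set hot = False.
All clauses satisfied.

rain=T, hot=F, heat=T, door=F, lock=F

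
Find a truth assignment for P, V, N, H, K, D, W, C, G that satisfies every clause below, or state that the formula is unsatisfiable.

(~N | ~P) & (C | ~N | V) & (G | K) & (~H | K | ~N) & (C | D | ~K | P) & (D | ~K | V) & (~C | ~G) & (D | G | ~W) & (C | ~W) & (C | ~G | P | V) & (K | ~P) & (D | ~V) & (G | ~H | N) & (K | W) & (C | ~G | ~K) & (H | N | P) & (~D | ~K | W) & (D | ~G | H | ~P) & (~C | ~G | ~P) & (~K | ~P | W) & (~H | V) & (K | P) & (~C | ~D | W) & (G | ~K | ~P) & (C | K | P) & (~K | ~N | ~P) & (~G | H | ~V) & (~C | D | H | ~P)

Set P = False.
  then (K | P) forces K = True.
Set V = True.
  then (D | ~V) forces D = True.
  then (~D | ~K | W) forces W = True.
  then (C | ~W) forces C = True.
  then (~C | ~G) forces G = False.
Set N = True.
Set H = True.
All clauses satisfied.

P = False, V = True, N = True, H = True, K = True, D = True, W = True, C = True, G = False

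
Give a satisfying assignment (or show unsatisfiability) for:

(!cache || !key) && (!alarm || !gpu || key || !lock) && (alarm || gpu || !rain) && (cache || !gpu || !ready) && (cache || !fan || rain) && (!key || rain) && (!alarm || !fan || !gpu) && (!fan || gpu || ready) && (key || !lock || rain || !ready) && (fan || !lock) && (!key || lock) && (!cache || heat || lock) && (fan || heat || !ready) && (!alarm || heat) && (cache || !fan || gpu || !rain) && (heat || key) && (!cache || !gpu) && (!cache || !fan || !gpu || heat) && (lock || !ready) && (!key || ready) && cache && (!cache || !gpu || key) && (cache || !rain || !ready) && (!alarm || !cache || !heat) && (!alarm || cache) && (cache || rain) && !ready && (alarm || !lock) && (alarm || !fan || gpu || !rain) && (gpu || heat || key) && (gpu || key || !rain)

Unit clause (cache) forces cache = True.
Unit clause (!ready) forces ready = False.
In (!cache || !key) only !key is left, so key = False.
In (heat || key) only heat is left, so heat = True.
In (!cache || !gpu) only !gpu is left, so gpu = False.
In (!alarm || !cache || !heat) only !alarm is left, so alarm = False.
In (alarm || !lock) only !lock is left, so lock = False.
In (gpu || key || !rain) only !rain is left, so rain = False.
In (!fan || gpu || ready) only !fan is left, so fan = False.
All clauses satisfied.

rain = False, alarm = False, cache = True, heat = True, ready = False, fan = False, lock = False, gpu = False, key = False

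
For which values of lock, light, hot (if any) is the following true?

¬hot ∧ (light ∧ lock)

lock=T; light=T; hot=F

  ¬hot = True
  light ∧ lock = True
Both conjuncts True, so the formula holds.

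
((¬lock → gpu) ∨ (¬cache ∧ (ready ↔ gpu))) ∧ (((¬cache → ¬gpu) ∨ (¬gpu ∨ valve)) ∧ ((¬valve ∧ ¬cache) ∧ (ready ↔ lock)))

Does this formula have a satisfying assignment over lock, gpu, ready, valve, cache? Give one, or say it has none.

lock = False; gpu = False; ready = False; valve = False; cache = False

  (¬lock → gpu) ∨ (¬cache ∧ (ready ↔ gpu)) = True
    ¬lock → gpu = False
      ¬lock = True
    ¬cache ∧ (ready ↔ gpu) = True
      ¬cache = True
      ready ↔ gpu = True
  ((¬cache → ¬gpu) ∨ (¬gpu ∨ valve)) ∧ ((¬valve ∧ ¬cache) ∧ (ready ↔ lock)) = True
    (¬cache → ¬gpu) ∨ (¬gpu ∨ valve) = True
      ¬cache → ¬gpu = True
        ¬cache = True
        ¬gpu = True
      ¬gpu ∨ valve = True
        ¬gpu = True
    (¬valve ∧ ¬cache) ∧ (ready ↔ lock) = True
      ¬valve ∧ ¬cache = True
        ¬valve = True
        ¬cache = True
      ready ↔ lock = True
Both conjuncts True, so the formula holds.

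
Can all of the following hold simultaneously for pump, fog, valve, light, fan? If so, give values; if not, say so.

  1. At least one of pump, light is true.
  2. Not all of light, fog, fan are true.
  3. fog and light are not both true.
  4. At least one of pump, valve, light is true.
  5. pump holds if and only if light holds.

pump = True, fog = False, valve = False, light = True, fan = False

  (1) {pump, light}: 2 true — at least one ✓
  (2) {light, fog, fan}: 1/3 true — not all ✓
  (3) fog=F, light=T — not both ✓
  (4) {pump, valve, light}: 2 true — at least one ✓
  (5) pump=T, light=T — same ✓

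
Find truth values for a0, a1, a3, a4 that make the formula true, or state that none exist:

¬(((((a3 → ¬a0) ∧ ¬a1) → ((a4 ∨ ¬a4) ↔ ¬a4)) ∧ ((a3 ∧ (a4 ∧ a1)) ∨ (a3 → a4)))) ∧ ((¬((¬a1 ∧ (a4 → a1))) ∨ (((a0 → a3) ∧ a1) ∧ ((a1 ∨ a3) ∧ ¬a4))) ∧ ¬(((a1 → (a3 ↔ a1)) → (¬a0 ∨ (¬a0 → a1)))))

The conjunct ¬(((a1 → (a3 ↔ a1)) → (¬a0 ∨ (¬a0 → a1)))) is unsatisfiable on its own:
  a0=F, a1=F, a3=F: evaluates to False.
  a0=F, a1=F, a3=T: evaluates to False.
  a0=F, a1=T, a3=F: evaluates to False.
  a0=F, a1=T, a3=T: evaluates to False.
  a0=T, a1=F, a3=F: evaluates to False.
  a0=T, a1=F, a3=T: evaluates to False.
  a0=T, a1=T, a3=F: evaluates to False.
  a0=T, a1=T, a3=T: evaluates to False.
So the whole conjunction is unsatisfiable.

Unsatisfiable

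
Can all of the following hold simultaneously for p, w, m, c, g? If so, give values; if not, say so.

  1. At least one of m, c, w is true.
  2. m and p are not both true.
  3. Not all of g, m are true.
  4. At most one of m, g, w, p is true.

p = False, w = True, m = False, c = False, g = False

  (1) {m, c, w}: 1 true — at least one ✓
  (2) m=F, p=F — not both ✓
  (3) {g, m}: 0/2 true — not all ✓
  (4) {m, g, w, p}: 1 true — at most one ✓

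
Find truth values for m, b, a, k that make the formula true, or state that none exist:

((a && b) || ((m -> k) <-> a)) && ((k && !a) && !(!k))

The formula is unsatisfiable.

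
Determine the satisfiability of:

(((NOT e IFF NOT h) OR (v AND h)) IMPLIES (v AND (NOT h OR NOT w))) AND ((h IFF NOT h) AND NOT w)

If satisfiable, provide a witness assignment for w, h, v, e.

The conjunct h IFF NOT h is unsatisfiable on its own:
  h=F: evaluates to False.
  h=T: evaluates to False.
So the whole conjunction is unsatisfiable.

No satisfying assignment exists.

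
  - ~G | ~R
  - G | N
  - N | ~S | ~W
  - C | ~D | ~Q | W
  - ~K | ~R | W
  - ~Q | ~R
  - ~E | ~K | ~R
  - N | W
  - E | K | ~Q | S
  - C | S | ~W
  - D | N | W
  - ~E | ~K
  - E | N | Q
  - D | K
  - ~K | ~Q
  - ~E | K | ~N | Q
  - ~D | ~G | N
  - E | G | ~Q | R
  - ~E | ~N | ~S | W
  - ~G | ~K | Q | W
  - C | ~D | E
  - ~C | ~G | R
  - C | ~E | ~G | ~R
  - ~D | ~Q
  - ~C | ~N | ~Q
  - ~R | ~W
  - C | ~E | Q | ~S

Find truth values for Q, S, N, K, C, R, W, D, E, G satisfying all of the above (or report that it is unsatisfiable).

Try Q = True:
  (~Q | ~R) forces R = False.
  (~K | ~Q) forces K = False.
  (D | K) forces D = True.
  clause (~D | ~Q) is falsified — backtrack.
So Q = False.
Set S = True.
Set N = True.
Set K = False.
  then (D | K) forces D = True.
  then (~E | K | ~N | Q) forces E = False.
  then (C | ~D | E) forces C = True.
Set R = False.
  then (~C | ~G | R) forces G = False.
Set W = False.
All clauses satisfied.

Q: False, S: True, N: True, K: False, C: True, R: False, W: False, D: True, E: False, G: False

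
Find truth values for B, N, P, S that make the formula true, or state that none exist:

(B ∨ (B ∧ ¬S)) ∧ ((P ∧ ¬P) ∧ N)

Unsatisfiable — no assignment works.

Case P = True: the conjunct ¬P is False.
Case P = False: the conjunct P is False.
Both cases fail — unsatisfiable.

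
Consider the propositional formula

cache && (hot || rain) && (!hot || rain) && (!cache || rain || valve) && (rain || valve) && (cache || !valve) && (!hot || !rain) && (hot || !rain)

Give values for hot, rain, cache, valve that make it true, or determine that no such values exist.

Case hot = True:
  (cache) forces cache = True.
  (!hot || rain) forces rain = True.
  Clause (!hot || !rain) is falsified — contradiction.
Case hot = False:
  (cache) forces cache = True.
  (hot || rain) forces rain = True.
  Clause (hot || !rain) is falsified — contradiction.
Both cases fail, so the formula is unsatisfiable.

No satisfying assignment exists.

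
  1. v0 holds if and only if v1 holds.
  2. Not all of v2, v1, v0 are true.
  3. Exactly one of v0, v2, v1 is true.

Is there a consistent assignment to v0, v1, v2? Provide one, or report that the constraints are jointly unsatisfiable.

v0: False, v1: False, v2: True

  (1) v0=F, v1=F — same ✓
  (2) {v2, v1, v0}: 1/3 true — not all ✓
  (3) {v0, v2, v1}: 1 true — exactly one ✓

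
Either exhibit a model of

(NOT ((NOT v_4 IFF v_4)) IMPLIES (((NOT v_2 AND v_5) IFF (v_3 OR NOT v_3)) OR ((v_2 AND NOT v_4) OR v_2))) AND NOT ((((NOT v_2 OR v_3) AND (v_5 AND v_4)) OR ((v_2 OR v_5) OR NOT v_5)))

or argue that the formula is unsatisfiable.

The conjunct NOT ((((NOT v_2 OR v_3) AND (v_5 AND v_4)) OR ((v_2 OR v_5) OR NOT v_5))) is unsatisfiable on its own:
  v_5 = True: this becomes NOT ((((NOT v_2 OR v_3) AND v_4) OR True)) = False.
  v_5 = False: this becomes NOT ((False OR True)) = False.
So the whole conjunction is unsatisfiable.

Unsatisfiable — no assignment works.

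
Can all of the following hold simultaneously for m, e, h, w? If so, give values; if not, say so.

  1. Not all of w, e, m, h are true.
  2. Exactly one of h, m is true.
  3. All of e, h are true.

m: False; e: True; h: True; w: True

  (1) {w, e, m, h}: 3/4 true — not all ✓
  (2) {h, m}: 1 true — exactly one ✓
  (3) {e, h}: all 2 true ✓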